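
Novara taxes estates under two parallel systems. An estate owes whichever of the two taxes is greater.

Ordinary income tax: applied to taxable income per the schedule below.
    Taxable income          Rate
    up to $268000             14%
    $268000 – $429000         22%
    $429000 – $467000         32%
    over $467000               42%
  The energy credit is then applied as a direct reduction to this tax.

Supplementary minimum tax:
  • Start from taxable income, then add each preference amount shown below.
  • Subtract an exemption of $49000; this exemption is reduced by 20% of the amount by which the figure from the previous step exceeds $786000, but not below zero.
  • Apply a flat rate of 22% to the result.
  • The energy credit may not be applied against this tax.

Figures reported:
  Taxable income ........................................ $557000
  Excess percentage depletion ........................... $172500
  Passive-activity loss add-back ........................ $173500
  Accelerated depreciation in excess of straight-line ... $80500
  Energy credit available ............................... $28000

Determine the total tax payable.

$214280

Supplementary minimum tax:
  Adjusted income: $557000 + $172500 + $173500 + $80500 = $983500
  Exemption: $49000 − 20% × ($983500 − $786000) = $49000 − $39500 = $9500
  Base: $983500 − $9500 = $974000
  $974000 × 22% = $214280

Ordinary income tax:
  $268000 × 14% = $37520
  $161000 × 22% = $35420
  $38000 × 32% = $12160
  $90000 × 42% = $37800
  → $122900
  Less energy credit $28000 → $94900

$214280 > $94900, so the supplementary minimum tax is the binding amount.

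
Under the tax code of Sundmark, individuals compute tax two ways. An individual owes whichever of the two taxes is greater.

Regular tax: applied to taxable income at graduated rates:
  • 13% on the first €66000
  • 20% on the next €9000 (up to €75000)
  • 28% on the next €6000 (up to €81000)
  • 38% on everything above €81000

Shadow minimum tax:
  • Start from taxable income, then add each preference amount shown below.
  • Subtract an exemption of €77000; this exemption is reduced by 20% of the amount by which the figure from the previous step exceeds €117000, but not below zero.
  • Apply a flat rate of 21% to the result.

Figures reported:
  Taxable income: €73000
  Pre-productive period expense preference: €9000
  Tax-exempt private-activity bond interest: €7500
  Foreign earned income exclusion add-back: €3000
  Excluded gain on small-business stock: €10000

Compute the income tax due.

€9980

Regular tax:
  €66000 × 13% = €8580
  €7000 × 20% = €1400
  → €9980

Shadow minimum tax:
  Adjusted income: €73000 + €9000 + €7500 + €3000 + €10000 = €102500
  Exemption: €102500 ≤ €117000, so full €77000 applies
  Base: €102500 − €77000 = €25500
  €25500 × 21% = €5355

€9980 > €5355, so the regular tax governs.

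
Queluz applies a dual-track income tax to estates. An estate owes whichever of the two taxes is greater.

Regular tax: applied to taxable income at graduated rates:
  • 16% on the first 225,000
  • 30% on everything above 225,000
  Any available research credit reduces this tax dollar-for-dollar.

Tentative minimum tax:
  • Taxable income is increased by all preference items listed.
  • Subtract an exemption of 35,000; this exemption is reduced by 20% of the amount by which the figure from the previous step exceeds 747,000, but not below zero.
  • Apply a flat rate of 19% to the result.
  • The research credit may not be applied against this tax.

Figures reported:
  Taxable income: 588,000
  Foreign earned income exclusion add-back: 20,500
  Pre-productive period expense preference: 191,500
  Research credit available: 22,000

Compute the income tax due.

Regular tax:
  225,000 × 16% = 36,000
  363,000 × 30% = 108,900
  → 144,900
  Less research credit 22,000 → 122,900

Tentative minimum tax:
  Adjusted income: 588,000 + 20,500 + 191,500 = 800,000
  Exemption: 35,000 − 20% × (800,000 − 747,000) = 35,000 − 10,600 = 24,400
  Base: 800,000 − 24,400 = 775,600
  775,600 × 19% = 147,364

147,364 > 122,900, so the tentative minimum tax is the binding amount.

147,364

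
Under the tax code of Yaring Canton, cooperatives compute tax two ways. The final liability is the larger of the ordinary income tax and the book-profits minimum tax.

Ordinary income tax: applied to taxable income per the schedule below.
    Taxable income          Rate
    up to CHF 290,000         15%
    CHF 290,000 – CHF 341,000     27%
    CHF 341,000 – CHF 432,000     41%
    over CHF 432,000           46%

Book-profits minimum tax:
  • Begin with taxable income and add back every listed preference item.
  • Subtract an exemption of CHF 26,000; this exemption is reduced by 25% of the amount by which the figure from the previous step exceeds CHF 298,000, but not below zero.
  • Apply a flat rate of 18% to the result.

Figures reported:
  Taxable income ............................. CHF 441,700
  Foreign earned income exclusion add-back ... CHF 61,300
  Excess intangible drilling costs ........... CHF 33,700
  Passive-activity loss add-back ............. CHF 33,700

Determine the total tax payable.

CHF 102,672

Ordinary income tax:
  CHF 290,000 × 15% = CHF 43,500
  CHF 51,000 × 27% = CHF 13,770
  CHF 91,000 × 41% = CHF 37,310
  CHF 9,700 × 46% = CHF 4,462
  → CHF 99,042

Book-profits minimum tax:
  Adjusted income: CHF 441,700 + CHF 61,300 + CHF 33,700 + CHF 33,700 = CHF 570,400
  Exemption: 25% × (CHF 570,400 − CHF 298,000) = CHF 68,100 ≥ CHF 26,000, so the exemption is fully phased out
  Base: CHF 570,400 − CHF 0 = CHF 570,400
  CHF 570,400 × 18% = CHF 102,672

CHF 102,672 > CHF 99,042, so the book-profits minimum tax is the binding amount.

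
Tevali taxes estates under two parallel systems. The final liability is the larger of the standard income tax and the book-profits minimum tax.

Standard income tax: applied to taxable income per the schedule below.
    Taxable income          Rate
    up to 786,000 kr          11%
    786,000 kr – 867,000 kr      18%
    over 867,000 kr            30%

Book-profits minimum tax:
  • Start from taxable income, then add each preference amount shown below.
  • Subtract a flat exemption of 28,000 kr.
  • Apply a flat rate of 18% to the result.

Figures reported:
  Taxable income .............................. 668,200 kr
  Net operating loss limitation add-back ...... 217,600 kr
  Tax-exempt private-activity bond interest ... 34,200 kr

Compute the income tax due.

Standard income tax:
  668,200 kr × 11% = 73,502 kr

Book-profits minimum tax:
  Adjusted income: 668,200 kr + 217,600 kr + 34,200 kr = 920,000 kr
  Less exemption 28,000 kr → base 892,000 kr
  892,000 kr × 18% = 160,560 kr

160,560 kr > 73,502 kr, so the book-profits minimum tax is the binding amount.

160,560 kr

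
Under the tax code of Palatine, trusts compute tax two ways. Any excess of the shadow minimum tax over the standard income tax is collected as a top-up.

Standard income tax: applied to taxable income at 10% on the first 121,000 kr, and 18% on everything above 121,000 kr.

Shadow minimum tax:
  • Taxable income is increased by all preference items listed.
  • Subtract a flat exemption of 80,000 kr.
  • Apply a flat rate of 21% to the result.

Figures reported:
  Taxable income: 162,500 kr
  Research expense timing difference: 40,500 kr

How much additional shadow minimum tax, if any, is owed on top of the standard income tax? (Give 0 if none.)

Standard income tax:
  121,000 kr × 10% = 12,100 kr
  41,500 kr × 18% = 7,470 kr
  → 19,570 kr

Shadow minimum tax:
  Adjusted income: 162,500 kr + 40,500 kr = 203,000 kr
  Less exemption 80,000 kr → base 123,000 kr
  123,000 kr × 21% = 25,830 kr

Excess of shadow minimum tax over standard income tax: 25,830 kr − 19,570 kr = 6,260 kr.

6,260 kr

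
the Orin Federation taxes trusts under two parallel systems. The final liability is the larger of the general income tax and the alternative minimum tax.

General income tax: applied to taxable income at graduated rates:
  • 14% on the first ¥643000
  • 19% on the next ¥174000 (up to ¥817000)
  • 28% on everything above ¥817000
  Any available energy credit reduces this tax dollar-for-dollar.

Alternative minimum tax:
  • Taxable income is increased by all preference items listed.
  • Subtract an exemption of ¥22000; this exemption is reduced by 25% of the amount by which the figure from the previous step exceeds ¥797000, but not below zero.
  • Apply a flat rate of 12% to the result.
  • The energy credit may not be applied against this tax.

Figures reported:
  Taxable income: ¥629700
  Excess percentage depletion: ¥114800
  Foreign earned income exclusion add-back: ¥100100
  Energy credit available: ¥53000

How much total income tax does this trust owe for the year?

¥100140

Alternative minimum tax:
  Adjusted income: ¥629700 + ¥114800 + ¥100100 = ¥844600
  Exemption: ¥22000 − 25% × (¥844600 − ¥797000) = ¥22000 − ¥11900 = ¥10100
  Base: ¥844600 − ¥10100 = ¥834500
  ¥834500 × 12% = ¥100140

General income tax:
  ¥629700 × 14% = ¥88158
  Less energy credit ¥53000 → ¥35158

¥100140 > ¥35158, so the alternative minimum tax is the binding amount.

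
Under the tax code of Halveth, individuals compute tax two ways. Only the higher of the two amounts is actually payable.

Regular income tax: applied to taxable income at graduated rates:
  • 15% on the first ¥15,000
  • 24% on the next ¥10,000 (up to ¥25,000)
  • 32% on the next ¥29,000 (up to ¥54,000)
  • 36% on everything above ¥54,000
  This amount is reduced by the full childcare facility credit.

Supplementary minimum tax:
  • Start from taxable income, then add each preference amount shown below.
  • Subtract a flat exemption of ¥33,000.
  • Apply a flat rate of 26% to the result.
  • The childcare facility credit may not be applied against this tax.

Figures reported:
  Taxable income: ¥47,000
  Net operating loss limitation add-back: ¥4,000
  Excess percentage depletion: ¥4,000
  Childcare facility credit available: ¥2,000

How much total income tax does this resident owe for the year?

Regular income tax:
  ¥15,000 × 15% = ¥2,250
  ¥10,000 × 24% = ¥2,400
  ¥22,000 × 32% = ¥7,040
  → ¥11,690
  Less childcare facility credit ¥2,000 → ¥9,690

Supplementary minimum tax:
  Adjusted income: ¥47,000 + ¥4,000 + ¥4,000 = ¥55,000
  Less exemption ¥33,000 → base ¥22,000
  ¥22,000 × 26% = ¥5,720

¥9,690 > ¥5,720, so the regular income tax governs.

¥9,690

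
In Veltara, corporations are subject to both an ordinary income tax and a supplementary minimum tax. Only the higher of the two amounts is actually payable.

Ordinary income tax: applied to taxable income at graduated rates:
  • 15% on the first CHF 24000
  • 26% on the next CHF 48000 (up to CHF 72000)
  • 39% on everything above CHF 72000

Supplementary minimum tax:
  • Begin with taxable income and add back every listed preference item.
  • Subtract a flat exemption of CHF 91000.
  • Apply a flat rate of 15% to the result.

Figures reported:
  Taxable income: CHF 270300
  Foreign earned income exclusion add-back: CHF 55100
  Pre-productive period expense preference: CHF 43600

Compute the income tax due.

CHF 93417

Supplementary minimum tax:
  Adjusted income: CHF 270300 + CHF 55100 + CHF 43600 = CHF 369000
  Less exemption CHF 91000 → base CHF 278000
  CHF 278000 × 15% = CHF 41700

Ordinary income tax:
  CHF 24000 × 15% = CHF 3600
  CHF 48000 × 26% = CHF 12480
  CHF 198300 × 39% = CHF 77337
  → CHF 93417

CHF 93417 > CHF 41700, so the ordinary income tax governs.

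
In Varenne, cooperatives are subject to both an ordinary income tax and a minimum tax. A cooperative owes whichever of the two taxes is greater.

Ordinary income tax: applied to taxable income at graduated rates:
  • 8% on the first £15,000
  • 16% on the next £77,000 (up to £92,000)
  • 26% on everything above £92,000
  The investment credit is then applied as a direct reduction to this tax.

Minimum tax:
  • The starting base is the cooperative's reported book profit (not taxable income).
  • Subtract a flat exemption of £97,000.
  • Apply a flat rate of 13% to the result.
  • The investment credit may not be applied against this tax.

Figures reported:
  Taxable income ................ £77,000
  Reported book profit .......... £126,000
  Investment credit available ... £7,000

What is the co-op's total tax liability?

£4,120

Minimum tax:
  Base (reported book profit): £126,000
  Less exemption £97,000 → base £29,000
  £29,000 × 13% = £3,770

Ordinary income tax:
  £15,000 × 8% = £1,200
  £62,000 × 16% = £9,920
  → £11,120
  Less investment credit £7,000 → £4,120

£4,120 > £3,770, so the ordinary income tax governs.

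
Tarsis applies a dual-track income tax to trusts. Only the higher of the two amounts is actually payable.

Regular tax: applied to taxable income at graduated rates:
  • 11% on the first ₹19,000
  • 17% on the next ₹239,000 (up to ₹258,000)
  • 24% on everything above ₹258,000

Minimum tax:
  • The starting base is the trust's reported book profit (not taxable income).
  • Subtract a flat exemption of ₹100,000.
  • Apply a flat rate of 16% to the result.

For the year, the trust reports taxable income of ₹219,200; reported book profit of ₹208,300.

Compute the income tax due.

₹36,124

Minimum tax:
  Base (reported book profit): ₹208,300
  Less exemption ₹100,000 → base ₹108,300
  ₹108,300 × 16% = ₹17,328

Regular tax:
  ₹19,000 × 11% = ₹2,090
  ₹200,200 × 17% = ₹34,034
  → ₹36,124

₹36,124 > ₹17,328, so the regular tax governs.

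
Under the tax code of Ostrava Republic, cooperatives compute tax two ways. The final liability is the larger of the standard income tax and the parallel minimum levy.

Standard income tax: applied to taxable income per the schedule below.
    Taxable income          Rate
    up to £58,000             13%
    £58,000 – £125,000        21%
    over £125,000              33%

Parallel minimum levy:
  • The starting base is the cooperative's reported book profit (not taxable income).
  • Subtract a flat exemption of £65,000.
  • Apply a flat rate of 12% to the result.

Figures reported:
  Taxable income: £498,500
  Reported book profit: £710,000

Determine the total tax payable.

£144,865

Parallel minimum levy:
  Base (reported book profit): £710,000
  Less exemption £65,000 → base £645,000
  £645,000 × 12% = £77,400

Standard income tax:
  £58,000 × 13% = £7,540
  £67,000 × 21% = £14,070
  £373,500 × 33% = £123,255
  → £144,865

£144,865 > £77,400, so the standard income tax governs.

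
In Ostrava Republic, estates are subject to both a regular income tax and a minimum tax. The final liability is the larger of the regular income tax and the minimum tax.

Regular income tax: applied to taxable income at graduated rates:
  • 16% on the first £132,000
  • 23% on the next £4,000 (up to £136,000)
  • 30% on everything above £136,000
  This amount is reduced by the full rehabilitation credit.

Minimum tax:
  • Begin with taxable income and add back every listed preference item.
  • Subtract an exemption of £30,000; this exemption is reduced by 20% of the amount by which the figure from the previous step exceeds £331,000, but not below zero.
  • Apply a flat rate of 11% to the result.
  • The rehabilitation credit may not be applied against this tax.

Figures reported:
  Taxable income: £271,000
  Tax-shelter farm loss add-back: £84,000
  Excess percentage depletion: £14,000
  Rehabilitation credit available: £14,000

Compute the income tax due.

Regular income tax:
  £132,000 × 16% = £21,120
  £4,000 × 23% = £920
  £135,000 × 30% = £40,500
  → £62,540
  Less rehabilitation credit £14,000 → £48,540

Minimum tax:
  Adjusted income: £271,000 + £84,000 + £14,000 = £369,000
  Exemption: £30,000 − 20% × (£369,000 − £331,000) = £30,000 − £7,600 = £22,400
  Base: £369,000 − £22,400 = £346,600
  £346,600 × 11% = £38,126

£48,540 > £38,126, so the regular income tax governs.

£48,540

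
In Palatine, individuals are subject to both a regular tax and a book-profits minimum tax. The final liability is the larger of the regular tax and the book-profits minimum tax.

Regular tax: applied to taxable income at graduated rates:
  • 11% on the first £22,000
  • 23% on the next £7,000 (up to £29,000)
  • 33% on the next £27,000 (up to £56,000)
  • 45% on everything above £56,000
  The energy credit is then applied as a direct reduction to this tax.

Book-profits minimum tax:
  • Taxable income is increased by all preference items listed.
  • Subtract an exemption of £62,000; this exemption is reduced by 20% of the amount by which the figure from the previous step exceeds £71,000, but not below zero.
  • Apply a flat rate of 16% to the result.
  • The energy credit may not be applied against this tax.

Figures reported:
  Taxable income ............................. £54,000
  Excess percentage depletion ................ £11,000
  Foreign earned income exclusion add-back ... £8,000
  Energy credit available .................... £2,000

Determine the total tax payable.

Book-profits minimum tax:
  Adjusted income: £54,000 + £11,000 + £8,000 = £73,000
  Exemption: £62,000 − 20% × (£73,000 − £71,000) = £62,000 − £400 = £61,600
  Base: £73,000 − £61,600 = £11,400
  £11,400 × 16% = £1,824

Regular tax:
  £22,000 × 11% = £2,420
  £7,000 × 23% = £1,610
  £25,000 × 33% = £8,250
  → £12,280
  Less energy credit £2,000 → £10,280

£10,280 > £1,824, so the regular tax governs.

£10,280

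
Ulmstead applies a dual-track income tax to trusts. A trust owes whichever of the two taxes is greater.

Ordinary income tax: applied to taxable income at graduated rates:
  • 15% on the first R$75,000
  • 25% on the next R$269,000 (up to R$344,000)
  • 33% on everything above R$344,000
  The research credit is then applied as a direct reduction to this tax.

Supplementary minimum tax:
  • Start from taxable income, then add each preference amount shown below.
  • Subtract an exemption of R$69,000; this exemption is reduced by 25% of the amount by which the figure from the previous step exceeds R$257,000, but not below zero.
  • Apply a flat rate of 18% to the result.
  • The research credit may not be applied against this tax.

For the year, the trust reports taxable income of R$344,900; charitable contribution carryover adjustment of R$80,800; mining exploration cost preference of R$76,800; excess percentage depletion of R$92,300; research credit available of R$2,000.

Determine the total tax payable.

Supplementary minimum tax:
  Adjusted income: R$344,900 + R$80,800 + R$76,800 + R$92,300 = R$594,800
  Exemption: 25% × (R$594,800 − R$257,000) = R$84,450 ≥ R$69,000, so the exemption is fully phased out
  Base: R$594,800 − R$0 = R$594,800
  R$594,800 × 18% = R$107,064

Ordinary income tax:
  R$75,000 × 15% = R$11,250
  R$269,000 × 25% = R$67,250
  R$900 × 33% = R$297
  → R$78,797
  Less research credit R$2,000 → R$76,797

R$107,064 > R$76,797, so the supplementary minimum tax is the binding amount.

R$107,064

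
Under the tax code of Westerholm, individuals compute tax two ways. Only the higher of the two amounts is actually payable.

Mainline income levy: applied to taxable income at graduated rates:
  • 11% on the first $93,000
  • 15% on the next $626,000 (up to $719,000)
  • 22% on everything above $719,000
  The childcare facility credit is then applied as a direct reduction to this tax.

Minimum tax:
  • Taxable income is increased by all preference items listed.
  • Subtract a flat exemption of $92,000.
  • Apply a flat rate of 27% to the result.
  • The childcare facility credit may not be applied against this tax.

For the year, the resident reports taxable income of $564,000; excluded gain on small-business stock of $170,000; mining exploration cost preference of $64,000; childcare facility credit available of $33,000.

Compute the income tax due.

Minimum tax:
  Adjusted income: $564,000 + $170,000 + $64,000 = $798,000
  Less exemption $92,000 → base $706,000
  $706,000 × 27% = $190,620

Mainline income levy:
  $93,000 × 11% = $10,230
  $471,000 × 15% = $70,650
  → $80,880
  Less childcare facility credit $33,000 → $47,880

$190,620 > $47,880, so the minimum tax is the binding amount.

$190,620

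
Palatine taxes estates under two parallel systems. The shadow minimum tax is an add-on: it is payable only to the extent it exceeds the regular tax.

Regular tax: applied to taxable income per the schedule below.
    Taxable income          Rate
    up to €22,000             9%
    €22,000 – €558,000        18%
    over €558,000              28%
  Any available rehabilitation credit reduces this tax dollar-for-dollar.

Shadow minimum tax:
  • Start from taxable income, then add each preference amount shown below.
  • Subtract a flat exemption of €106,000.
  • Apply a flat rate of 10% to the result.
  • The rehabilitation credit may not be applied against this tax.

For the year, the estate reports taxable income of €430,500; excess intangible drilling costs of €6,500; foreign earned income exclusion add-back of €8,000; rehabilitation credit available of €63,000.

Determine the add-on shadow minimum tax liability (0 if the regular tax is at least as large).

Regular tax:
  €22,000 × 9% = €1,980
  €408,500 × 18% = €73,530
  → €75,510
  Less rehabilitation credit €63,000 → €12,510

Shadow minimum tax:
  Adjusted income: €430,500 + €6,500 + €8,000 = €445,000
  Less exemption €106,000 → base €339,000
  €339,000 × 10% = €33,900

Excess of shadow minimum tax over regular tax: €33,900 − €12,510 = €21,390.

€21,390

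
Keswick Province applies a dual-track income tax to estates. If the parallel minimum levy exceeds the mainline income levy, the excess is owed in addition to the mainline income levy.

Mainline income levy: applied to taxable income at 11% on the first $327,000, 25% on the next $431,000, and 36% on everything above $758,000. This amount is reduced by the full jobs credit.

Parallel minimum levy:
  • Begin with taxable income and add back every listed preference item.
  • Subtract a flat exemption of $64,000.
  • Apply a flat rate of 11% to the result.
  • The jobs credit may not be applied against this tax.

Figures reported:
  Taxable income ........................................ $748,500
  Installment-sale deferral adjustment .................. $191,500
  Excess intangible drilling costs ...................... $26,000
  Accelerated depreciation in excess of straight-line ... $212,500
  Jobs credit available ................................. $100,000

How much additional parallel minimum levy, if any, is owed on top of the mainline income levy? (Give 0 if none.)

Parallel minimum levy:
  Adjusted income: $748,500 + $191,500 + $26,000 + $212,500 = $1,178,500
  Less exemption $64,000 → base $1,114,500
  $1,114,500 × 11% = $122,595

Mainline income levy:
  $327,000 × 11% = $35,970
  $421,500 × 25% = $105,375
  → $141,345
  Less jobs credit $100,000 → $41,345

Excess of parallel minimum levy over mainline income levy: $122,595 − $41,345 = $81,250.

$81,250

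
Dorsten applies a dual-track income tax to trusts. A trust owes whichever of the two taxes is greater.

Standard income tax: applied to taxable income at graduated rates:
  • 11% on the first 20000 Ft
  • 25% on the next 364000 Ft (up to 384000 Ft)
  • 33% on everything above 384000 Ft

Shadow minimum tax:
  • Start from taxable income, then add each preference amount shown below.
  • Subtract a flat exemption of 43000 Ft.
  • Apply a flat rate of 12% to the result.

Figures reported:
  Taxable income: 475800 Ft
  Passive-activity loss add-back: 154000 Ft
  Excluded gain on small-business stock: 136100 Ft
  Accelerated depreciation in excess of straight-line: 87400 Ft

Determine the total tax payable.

123494 Ft

Standard income tax:
  20000 Ft × 11% = 2200 Ft
  364000 Ft × 25% = 91000 Ft
  91800 Ft × 33% = 30294 Ft
  → 123494 Ft

Shadow minimum tax:
  Adjusted income: 475800 Ft + 154000 Ft + 136100 Ft + 87400 Ft = 853300 Ft
  Less exemption 43000 Ft → base 810300 Ft
  810300 Ft × 12% = 97236 Ft

123494 Ft > 97236 Ft, so the standard income tax governs.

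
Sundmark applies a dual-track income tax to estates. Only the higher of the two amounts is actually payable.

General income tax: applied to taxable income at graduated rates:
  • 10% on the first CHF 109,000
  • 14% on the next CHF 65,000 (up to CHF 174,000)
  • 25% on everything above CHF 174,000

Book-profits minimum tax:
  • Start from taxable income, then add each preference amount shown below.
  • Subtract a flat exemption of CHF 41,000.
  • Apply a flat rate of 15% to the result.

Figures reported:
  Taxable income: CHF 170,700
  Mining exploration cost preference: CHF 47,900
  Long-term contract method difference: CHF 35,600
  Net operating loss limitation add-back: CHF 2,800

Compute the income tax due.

General income tax:
  CHF 109,000 × 10% = CHF 10,900
  CHF 61,700 × 14% = CHF 8,638
  → CHF 19,538

Book-profits minimum tax:
  Adjusted income: CHF 170,700 + CHF 47,900 + CHF 35,600 + CHF 2,800 = CHF 257,000
  Less exemption CHF 41,000 → base CHF 216,000
  CHF 216,000 × 15% = CHF 32,400

CHF 32,400 > CHF 19,538, so the book-profits minimum tax is the binding amount.

CHF 32,400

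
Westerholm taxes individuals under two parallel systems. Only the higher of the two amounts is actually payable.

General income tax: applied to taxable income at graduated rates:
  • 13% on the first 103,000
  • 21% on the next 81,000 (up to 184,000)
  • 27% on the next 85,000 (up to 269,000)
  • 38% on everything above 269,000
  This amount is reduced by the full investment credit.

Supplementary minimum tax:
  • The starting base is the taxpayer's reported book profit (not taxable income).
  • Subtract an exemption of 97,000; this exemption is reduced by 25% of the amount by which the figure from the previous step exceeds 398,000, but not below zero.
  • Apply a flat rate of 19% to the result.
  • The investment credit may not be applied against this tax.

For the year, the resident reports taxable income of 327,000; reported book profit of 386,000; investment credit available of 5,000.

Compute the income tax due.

70,390

Supplementary minimum tax:
  Base (reported book profit): 386,000
  Exemption: 386,000 ≤ 398,000, so full 97,000 applies
  Base: 386,000 − 97,000 = 289,000
  289,000 × 19% = 54,910

General income tax:
  103,000 × 13% = 13,390
  81,000 × 21% = 17,010
  85,000 × 27% = 22,950
  58,000 × 38% = 22,040
  → 75,390
  Less investment credit 5,000 → 70,390

70,390 > 54,910, so the general income tax governs.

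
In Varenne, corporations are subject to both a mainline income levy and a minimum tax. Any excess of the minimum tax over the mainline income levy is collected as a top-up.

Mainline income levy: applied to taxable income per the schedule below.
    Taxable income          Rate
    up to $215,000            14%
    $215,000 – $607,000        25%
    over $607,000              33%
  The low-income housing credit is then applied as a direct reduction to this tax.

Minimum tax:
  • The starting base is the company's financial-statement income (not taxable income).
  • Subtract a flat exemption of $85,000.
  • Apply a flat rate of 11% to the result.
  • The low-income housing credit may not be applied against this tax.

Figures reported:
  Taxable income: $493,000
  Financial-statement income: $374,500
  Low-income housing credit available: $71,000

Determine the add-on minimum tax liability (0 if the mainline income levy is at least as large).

$3,245

Mainline income levy:
  $215,000 × 14% = $30,100
  $278,000 × 25% = $69,500
  → $99,600
  Less low-income housing credit $71,000 → $28,600

Minimum tax:
  Base (financial-statement income): $374,500
  Less exemption $85,000 → base $289,500
  $289,500 × 11% = $31,845

Excess of minimum tax over mainline income levy: $31,845 − $28,600 = $3,245.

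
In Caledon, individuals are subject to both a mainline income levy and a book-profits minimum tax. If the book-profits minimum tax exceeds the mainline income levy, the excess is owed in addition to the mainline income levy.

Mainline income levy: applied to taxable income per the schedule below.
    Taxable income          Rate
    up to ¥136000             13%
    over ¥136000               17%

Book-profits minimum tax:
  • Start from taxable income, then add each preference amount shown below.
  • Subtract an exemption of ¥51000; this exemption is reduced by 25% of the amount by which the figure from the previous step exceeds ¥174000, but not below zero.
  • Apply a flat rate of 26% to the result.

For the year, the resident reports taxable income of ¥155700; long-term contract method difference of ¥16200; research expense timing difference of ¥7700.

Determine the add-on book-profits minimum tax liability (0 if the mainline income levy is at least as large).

¥12771

Mainline income levy:
  ¥136000 × 13% = ¥17680
  ¥19700 × 17% = ¥3349
  → ¥21029

Book-profits minimum tax:
  Adjusted income: ¥155700 + ¥16200 + ¥7700 = ¥179600
  Exemption: ¥51000 − 25% × (¥179600 − ¥174000) = ¥51000 − ¥1400 = ¥49600
  Base: ¥179600 − ¥49600 = ¥130000
  ¥130000 × 26% = ¥33800

Excess of book-profits minimum tax over mainline income levy: ¥33800 − ¥21029 = ¥12771.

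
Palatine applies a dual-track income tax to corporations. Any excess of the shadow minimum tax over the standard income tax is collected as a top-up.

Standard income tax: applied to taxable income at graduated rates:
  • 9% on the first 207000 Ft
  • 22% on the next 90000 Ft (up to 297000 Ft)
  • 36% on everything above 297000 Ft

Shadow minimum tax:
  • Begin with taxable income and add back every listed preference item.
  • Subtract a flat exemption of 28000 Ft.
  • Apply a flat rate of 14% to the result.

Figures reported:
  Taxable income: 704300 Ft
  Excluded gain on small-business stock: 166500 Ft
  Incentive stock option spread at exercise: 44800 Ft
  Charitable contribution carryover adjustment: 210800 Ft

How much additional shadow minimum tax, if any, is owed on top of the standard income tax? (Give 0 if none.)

0 Ft

Standard income tax:
  207000 Ft × 9% = 18630 Ft
  90000 Ft × 22% = 19800 Ft
  407300 Ft × 36% = 146628 Ft
  → 185058 Ft

Shadow minimum tax:
  Adjusted income: 704300 Ft + 166500 Ft + 44800 Ft + 210800 Ft = 1126400 Ft
  Less exemption 28000 Ft → base 1098400 Ft
  1098400 Ft × 14% = 153776 Ft

153776 Ft ≤ 185058 Ft, so no add-on is due.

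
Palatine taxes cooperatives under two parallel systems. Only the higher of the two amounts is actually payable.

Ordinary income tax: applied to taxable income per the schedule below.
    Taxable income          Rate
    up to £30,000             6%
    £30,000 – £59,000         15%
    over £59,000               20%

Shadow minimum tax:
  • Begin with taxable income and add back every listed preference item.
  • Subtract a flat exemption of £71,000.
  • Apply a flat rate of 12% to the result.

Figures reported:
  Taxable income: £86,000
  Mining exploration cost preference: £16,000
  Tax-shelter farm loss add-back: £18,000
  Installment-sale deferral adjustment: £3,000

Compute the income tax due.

Ordinary income tax:
  £30,000 × 6% = £1,800
  £29,000 × 15% = £4,350
  £27,000 × 20% = £5,400
  → £11,550

Shadow minimum tax:
  Adjusted income: £86,000 + £16,000 + £18,000 + £3,000 = £123,000
  Less exemption £71,000 → base £52,000
  £52,000 × 12% = £6,240

£11,550 > £6,240, so the ordinary income tax governs.

£11,550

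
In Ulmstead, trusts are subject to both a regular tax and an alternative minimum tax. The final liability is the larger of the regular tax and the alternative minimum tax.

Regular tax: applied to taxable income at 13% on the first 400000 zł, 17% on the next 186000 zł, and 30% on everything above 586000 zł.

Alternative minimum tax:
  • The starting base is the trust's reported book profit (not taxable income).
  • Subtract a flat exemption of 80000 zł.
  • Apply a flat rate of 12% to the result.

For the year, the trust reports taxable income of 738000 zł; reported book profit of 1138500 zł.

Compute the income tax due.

129220 zł

Alternative minimum tax:
  Base (reported book profit): 1138500 zł
  Less exemption 80000 zł → base 1058500 zł
  1058500 zł × 12% = 127020 zł

Regular tax:
  400000 zł × 13% = 52000 zł
  186000 zł × 17% = 31620 zł
  152000 zł × 30% = 45600 zł
  → 129220 zł

129220 zł > 127020 zł, so the regular tax governs.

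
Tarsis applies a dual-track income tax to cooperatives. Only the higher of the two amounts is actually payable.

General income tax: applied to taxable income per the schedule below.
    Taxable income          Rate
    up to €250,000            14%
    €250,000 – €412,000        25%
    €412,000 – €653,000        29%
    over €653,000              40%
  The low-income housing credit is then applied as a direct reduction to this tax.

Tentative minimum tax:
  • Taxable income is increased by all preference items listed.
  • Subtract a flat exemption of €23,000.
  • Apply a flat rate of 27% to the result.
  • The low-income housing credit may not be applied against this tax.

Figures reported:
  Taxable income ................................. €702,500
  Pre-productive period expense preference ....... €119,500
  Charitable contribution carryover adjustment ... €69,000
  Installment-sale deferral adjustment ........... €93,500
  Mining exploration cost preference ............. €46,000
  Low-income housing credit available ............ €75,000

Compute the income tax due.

€272,025

General income tax:
  €250,000 × 14% = €35,000
  €162,000 × 25% = €40,500
  €241,000 × 29% = €69,890
  €49,500 × 40% = €19,800
  → €165,190
  Less low-income housing credit €75,000 → €90,190

Tentative minimum tax:
  Adjusted income: €702,500 + €119,500 + €69,000 + €93,500 + €46,000 = €1,030,500
  Less exemption €23,000 → base €1,007,500
  €1,007,500 × 27% = €272,025

€272,025 > €90,190, so the tentative minimum tax is the binding amount.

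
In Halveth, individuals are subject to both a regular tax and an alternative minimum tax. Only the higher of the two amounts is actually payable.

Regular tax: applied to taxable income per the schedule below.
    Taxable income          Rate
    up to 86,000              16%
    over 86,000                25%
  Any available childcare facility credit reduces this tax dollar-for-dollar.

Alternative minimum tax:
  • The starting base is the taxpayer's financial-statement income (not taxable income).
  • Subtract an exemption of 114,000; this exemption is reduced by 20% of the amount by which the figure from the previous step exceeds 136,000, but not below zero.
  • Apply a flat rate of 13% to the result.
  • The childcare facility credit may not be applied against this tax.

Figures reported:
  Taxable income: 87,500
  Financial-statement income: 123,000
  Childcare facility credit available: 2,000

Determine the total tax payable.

Alternative minimum tax:
  Base (financial-statement income): 123,000
  Exemption: 123,000 ≤ 136,000, so full 114,000 applies
  Base: 123,000 − 114,000 = 9,000
  9,000 × 13% = 1,170

Regular tax:
  86,000 × 16% = 13,760
  1,500 × 25% = 375
  → 14,135
  Less childcare facility credit 2,000 → 12,135

12,135 > 1,170, so the regular tax governs.

12,135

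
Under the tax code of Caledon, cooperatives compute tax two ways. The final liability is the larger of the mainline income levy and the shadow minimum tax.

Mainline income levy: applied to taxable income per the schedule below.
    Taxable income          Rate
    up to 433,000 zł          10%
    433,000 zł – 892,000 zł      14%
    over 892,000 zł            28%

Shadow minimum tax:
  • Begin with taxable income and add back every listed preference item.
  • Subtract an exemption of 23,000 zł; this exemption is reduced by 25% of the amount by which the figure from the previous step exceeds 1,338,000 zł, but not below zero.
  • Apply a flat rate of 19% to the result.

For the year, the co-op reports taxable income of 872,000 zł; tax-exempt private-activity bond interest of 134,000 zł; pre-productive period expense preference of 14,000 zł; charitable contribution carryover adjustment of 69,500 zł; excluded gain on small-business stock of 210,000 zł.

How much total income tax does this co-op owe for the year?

242,535 zł

Shadow minimum tax:
  Adjusted income: 872,000 zł + 134,000 zł + 14,000 zł + 69,500 zł + 210,000 zł = 1,299,500 zł
  Exemption: 1,299,500 zł ≤ 1,338,000 zł, so full 23,000 zł applies
  Base: 1,299,500 zł − 23,000 zł = 1,276,500 zł
  1,276,500 zł × 19% = 242,535 zł

Mainline income levy:
  433,000 zł × 10% = 43,300 zł
  439,000 zł × 14% = 61,460 zł
  → 104,760 zł

242,535 zł > 104,760 zł, so the shadow minimum tax is the binding amount.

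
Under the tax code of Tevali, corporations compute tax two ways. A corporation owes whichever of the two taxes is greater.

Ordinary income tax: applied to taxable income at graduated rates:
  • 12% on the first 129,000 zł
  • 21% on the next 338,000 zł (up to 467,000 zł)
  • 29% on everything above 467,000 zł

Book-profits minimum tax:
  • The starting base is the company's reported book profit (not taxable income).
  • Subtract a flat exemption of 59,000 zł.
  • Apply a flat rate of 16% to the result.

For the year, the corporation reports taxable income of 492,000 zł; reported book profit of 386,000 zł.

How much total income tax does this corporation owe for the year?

Book-profits minimum tax:
  Base (reported book profit): 386,000 zł
  Less exemption 59,000 zł → base 327,000 zł
  327,000 zł × 16% = 52,320 zł

Ordinary income tax:
  129,000 zł × 12% = 15,480 zł
  338,000 zł × 21% = 70,980 zł
  25,000 zł × 29% = 7,250 zł
  → 93,710 zł

93,710 zł > 52,320 zł, so the ordinary income tax governs.

93,710 zł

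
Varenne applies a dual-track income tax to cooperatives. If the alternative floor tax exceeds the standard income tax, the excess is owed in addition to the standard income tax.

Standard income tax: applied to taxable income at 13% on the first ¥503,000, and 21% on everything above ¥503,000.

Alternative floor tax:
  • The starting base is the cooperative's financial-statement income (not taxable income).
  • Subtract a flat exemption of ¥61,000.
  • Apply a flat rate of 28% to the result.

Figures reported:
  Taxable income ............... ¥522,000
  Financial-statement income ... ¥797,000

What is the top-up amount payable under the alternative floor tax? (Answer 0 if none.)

Standard income tax:
  ¥503,000 × 13% = ¥65,390
  ¥19,000 × 21% = ¥3,990
  → ¥69,380

Alternative floor tax:
  Base (financial-statement income): ¥797,000
  Less exemption ¥61,000 → base ¥736,000
  ¥736,000 × 28% = ¥206,080

Excess of alternative floor tax over standard income tax: ¥206,080 − ¥69,380 = ¥136,700.

¥136,700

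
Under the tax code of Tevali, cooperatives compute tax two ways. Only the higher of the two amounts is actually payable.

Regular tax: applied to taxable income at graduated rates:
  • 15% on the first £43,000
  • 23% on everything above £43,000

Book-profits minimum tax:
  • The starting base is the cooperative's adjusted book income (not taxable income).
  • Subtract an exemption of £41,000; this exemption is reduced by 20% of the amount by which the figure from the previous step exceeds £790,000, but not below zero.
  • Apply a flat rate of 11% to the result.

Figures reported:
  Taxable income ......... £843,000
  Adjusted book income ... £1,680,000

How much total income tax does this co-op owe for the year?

Regular tax:
  £43,000 × 15% = £6,450
  £800,000 × 23% = £184,000
  → £190,450

Book-profits minimum tax:
  Base (adjusted book income): £1,680,000
  Exemption: 20% × (£1,680,000 − £790,000) = £178,000 ≥ £41,000, so the exemption is fully phased out
  Base: £1,680,000 − £0 = £1,680,000
  £1,680,000 × 11% = £184,800

£190,450 > £184,800, so the regular tax governs.

£190,450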